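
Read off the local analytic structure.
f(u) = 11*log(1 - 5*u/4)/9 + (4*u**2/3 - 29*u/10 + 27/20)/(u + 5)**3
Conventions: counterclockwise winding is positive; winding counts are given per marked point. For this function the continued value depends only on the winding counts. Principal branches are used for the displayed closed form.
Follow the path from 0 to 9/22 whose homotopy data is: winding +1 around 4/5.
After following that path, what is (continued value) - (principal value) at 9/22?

Continued minus principal equals (22/9)*pi*i.

The rational part is single-valued and drops out of the difference; each branch term changes only by its own monodromy.
(11/9)*log(1 - u/(4/5)): each positive loop around 4/5 adds 2*pi*i to the log, so winding +1 contributes (11/9)*(1)*2*pi*i = (22/9)*pi*i.
Summing the contributions at u = 9/22 gives (22/9)*pi*i.


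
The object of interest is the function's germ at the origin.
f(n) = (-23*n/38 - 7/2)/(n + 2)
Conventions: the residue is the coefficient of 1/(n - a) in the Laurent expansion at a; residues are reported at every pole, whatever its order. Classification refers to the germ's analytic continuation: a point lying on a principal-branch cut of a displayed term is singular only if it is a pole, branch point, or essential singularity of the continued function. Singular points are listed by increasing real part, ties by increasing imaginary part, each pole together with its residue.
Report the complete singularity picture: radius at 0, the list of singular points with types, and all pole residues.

Radius of convergence at 0: 2.
At -2: a pole of order 1; residue -87/38.

Denominator factor (n + 2): pole of order 1 at -2, modulus 2.
The radius of convergence is the smallest modulus among the singular points: 2.
At the order-1 pole -2 set g(n) = (n - (-2))*f(n) = -23*n/38 - 7/2.
Simple pole: residue = g(a) at a = -2, which is -87/38.


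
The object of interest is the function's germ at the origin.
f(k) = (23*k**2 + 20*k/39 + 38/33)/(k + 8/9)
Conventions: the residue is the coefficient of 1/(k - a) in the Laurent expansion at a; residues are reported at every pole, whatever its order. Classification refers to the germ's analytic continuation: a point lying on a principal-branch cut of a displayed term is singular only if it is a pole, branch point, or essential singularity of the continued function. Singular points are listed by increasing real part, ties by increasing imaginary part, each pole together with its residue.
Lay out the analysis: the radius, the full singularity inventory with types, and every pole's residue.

Denominator factor (k + 8/9): pole of order 1 at -8/9, modulus 8/9.
The radius of convergence is the smallest modulus among the singular points: 8/9.
At the order-1 pole -8/9 set g(k) = (k - (-8/9))*f(k) = 23*k**2 + 20*k/39 + 38/33.
Simple pole: residue = g(a) at a = -8/9, which is 218554/11583.

Radius of convergence at 0: 8/9.
At -8/9: a pole of order 1; residue 218554/11583.


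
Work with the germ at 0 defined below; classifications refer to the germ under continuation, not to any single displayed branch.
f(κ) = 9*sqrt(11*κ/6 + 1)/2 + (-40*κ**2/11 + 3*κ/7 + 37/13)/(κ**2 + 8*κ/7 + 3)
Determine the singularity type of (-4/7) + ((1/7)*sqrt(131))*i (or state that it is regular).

The denominator factor κ**2 + 8*κ/7 + 3 vanishes at (-4/7) + ((1/7)*sqrt(131))*i and appears to the power 1; the numerator there equals (78027/7007) + ((353/539)*sqrt(131))*i, nonzero, and no other factor vanishes.
The branch terms are analytic at this point.
Hence a pole whose order is the multiplicity, 1.

The point is a pole of order 1.


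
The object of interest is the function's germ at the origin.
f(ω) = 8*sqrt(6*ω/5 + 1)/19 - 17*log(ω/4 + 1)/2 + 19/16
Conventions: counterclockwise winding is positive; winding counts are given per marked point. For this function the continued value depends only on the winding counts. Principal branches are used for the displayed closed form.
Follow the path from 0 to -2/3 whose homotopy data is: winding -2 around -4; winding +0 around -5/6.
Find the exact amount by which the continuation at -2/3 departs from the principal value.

The rational part is single-valued and drops out of the difference; each branch term changes only by its own monodromy.
(-17/2)*log(1 - ω/(-4)): each positive loop around -4 adds 2*pi*i to the log, so winding -2 contributes (-17/2)*(-2)*2*pi*i = (34)*pi*i.
(8/19)*sqrt(1 - ω/(-5/6)): winding +0 is even, the square root returns to the same sheet, contribution 0.
Summing the contributions at ω = -2/3 gives (34)*pi*i.

Continued minus principal equals (34)*pi*i.


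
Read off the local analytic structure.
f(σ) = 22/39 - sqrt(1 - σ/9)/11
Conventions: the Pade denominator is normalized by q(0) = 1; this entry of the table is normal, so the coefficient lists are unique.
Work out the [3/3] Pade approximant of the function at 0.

The Pade approximant has numerator coefficients [203/429, -937/15444, 151/92664, 31/20015424]; denominator coefficients [1, -5/36, 1/216, -1/46656].

Taylor coefficients needed (expand at 0): a_0 = 203/429, a_1 = 1/198, a_2 = 1/7128, a_3 = 1/128304, a_4 = 5/9237888, a_5 = 7/166281984, a_6 = 7/1995383808.
Write the denominator as Q(σ) = 1 + q1*σ + q2*σ^2 + q3*σ^3. Requiring Q*f - P = O(σ^7) with deg P <= 3 kills the coefficients of σ^4..σ^6 in Q*f:
  σ^4: a_4 + q1*a_3 + q2*a_2 + q3*a_1 = 0, i.e. 5/9237888 + (1/128304)*q1 + (1/7128)*q2 + (1/198)*q3 = 0.
  σ^5: a_5 + q1*a_4 + q2*a_3 + q3*a_2 = 0, i.e. 7/166281984 + (5/9237888)*q1 + (1/128304)*q2 + (1/7128)*q3 = 0.
  σ^6: a_6 + q1*a_5 + q2*a_4 + q3*a_3 = 0, i.e. 7/1995383808 + (7/166281984)*q1 + (5/9237888)*q2 + (1/128304)*q3 = 0.
Solving this linear system: q1 = -5/36, q2 = 1/216, q3 = -1/46656.
The numerator is Q*f truncated at degree 3: P0 = a_0 = 203/429; P1 = a_1 + q1*a_0 = -937/15444; P2 = a_2 + q1*a_1 + q2*a_0 = 151/92664; P3 = a_3 + q1*a_2 + q2*a_1 + q3*a_0 = 31/20015424.


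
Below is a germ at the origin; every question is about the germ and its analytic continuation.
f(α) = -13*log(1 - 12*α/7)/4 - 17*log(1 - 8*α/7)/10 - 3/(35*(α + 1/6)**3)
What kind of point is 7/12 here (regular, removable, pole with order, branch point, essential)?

The term (-13/4)*log(1 - α/(7/12)) has argument 1 - 7/12/(7/12) = 0 at 7/12: a logarithmic (infinitely-sheeted) branch point; the remaining terms are analytic or single-valued there.

The point is a logarithmic branch point.


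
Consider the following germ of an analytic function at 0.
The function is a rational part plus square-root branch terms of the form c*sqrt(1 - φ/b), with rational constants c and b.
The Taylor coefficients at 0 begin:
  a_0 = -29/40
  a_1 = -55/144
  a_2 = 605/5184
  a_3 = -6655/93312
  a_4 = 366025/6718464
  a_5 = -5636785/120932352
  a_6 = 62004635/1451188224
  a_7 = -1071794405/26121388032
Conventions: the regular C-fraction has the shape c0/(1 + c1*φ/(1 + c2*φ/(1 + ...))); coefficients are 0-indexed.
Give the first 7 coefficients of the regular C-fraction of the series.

Taylor coefficients (read off): a_0 = -29/40, a_1 = -55/144, a_2 = 605/5184, a_3 = -6655/93312, a_4 = 366025/6718464, a_5 = -5636785/120932352, a_6 = 62004635/1451188224.
c0 = a_0 = -29/40. Peel one level at a time: if S = 1 + c*φ/S' with S'(0) = 1, then c is the φ-coefficient of S and S' = c*φ/(S - 1).
S_1 = c0/f = 1 + (-275/522)*φ + (238975/544968)*φ^2 + ...; c1 = -275/522.
S_2 = c1*φ/(S_1 - 1) = 1 + (869/1044)*φ + (-121/1296)*φ^2 + ...; c2 = 869/1044.
S_3 = c2*φ/(S_2 - 1) = 1 + (319/2844)*φ + (-150887/2696112)*φ^2 + ...; c3 = 319/2844.
S_4 = c3*φ/(S_3 - 1) = 1 + (473/948)*φ + (-121/1296)*φ^2 + ...; c4 = 473/948.
S_5 = c4*φ/(S_4 - 1) = 1 + (869/4644)*φ + (-1711061/21566736)*φ^2 + ...; c5 = 869/4644.
S_6 = c5*φ/(S_5 - 1) = 1 + (1969/4644)*φ + ...; c6 = 1969/4644.

The regular C-fraction coefficients are [-29/40, -275/522, 869/1044, 319/2844, 473/948, 869/4644, 1969/4644].


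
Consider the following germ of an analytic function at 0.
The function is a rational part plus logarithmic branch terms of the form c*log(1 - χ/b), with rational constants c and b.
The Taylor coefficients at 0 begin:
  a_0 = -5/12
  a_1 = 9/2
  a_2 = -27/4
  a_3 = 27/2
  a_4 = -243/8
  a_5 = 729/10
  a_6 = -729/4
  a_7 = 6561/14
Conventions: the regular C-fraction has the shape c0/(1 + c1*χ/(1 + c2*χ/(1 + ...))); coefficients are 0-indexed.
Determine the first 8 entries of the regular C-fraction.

Taylor coefficients (read off): a_0 = -5/12, a_1 = 9/2, a_2 = -27/4, a_3 = 27/2, a_4 = -243/8, a_5 = 729/10, a_6 = -729/4, a_7 = 6561/14.
c0 = a_0 = -5/12. Peel one level at a time: if S = 1 + c*χ/S' with S'(0) = 1, then c is the χ-coefficient of S and S' = c*χ/(S - 1).
S_1 = c0/f = 1 + (54/5)*χ + (2511/25)*χ^2 + ...; c1 = 54/5.
S_2 = c1*χ/(S_1 - 1) = 1 + (-93/10)*χ + (-3/4)*χ^2 + ...; c2 = -93/10.
S_3 = c2*χ/(S_2 - 1) = 1 + (-5/62)*χ + (245/1922)*χ^2 + ...; c3 = -5/62.
S_4 = c3*χ/(S_3 - 1) = 1 + (49/31)*χ + (-3/5)*χ^2 + ...; c4 = 49/31.
S_5 = c4*χ/(S_4 - 1) = 1 + (93/245)*χ + (-51057/120050)*χ^2 + ...; c5 = 93/245.
S_6 = c5*χ/(S_5 - 1) = 1 + (549/490)*χ + (-81/140)*χ^2 + ...; c6 = 549/490.
S_7 = c6*χ/(S_6 - 1) = 1 + (63/122)*χ + ...; c7 = 63/122.

The regular C-fraction coefficients are [-5/12, 54/5, -93/10, -5/62, 49/31, 93/245, 549/490, 63/122].


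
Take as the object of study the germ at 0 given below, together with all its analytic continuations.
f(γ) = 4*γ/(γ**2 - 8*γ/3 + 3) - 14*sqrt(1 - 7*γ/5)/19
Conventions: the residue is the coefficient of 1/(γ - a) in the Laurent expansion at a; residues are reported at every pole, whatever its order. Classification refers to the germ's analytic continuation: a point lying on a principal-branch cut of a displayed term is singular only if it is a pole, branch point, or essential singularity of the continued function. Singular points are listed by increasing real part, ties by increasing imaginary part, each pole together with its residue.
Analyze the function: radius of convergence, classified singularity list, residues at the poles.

Radius of convergence at 0: 5/7.
At 5/7: an algebraic (square-root) branch point.
At (4/3) - ((1/3)*sqrt(11))*i: a pole of order 1; residue (2) + ((8/11)*sqrt(11))*i.
At (4/3) + ((1/3)*sqrt(11))*i: a pole of order 1; residue (2) - ((8/11)*sqrt(11))*i.

Denominator factor (γ**2 - 8*γ/3 + 3): discriminant -44/9, complex-conjugate roots (4/3) + ((1/3)*sqrt(11))*i and (4/3) - ((1/3)*sqrt(11))*i; poles of order 1, moduli sqrt(3) and sqrt(3).
Branch term (-14/19)*sqrt(1 - γ/(5/7)): its argument vanishes at γ = 5/7, a square-root branch point, modulus 5/7.
The radius of convergence is the smallest modulus among the singular points: 5/7.
The branch term is analytic at (4/3) - ((1/3)*sqrt(11))*i and contributes nothing to the residue; only the rational part matters.
The factor γ**2 - 8*γ/3 + 3 splits as (γ - a)(γ - a') with a = (4/3) - ((1/3)*sqrt(11))*i, a' = (4/3) + ((1/3)*sqrt(11))*i. At the order-1 pole a set g(γ) = (γ - a)*(rational part) = [4*γ] / (γ - a').
Simple pole: residue = g(a) at a = (4/3) - ((1/3)*sqrt(11))*i, which is (2) + ((8/11)*sqrt(11))*i.
The branch term is analytic at (4/3) + ((1/3)*sqrt(11))*i and contributes nothing to the residue; only the rational part matters.
The factor γ**2 - 8*γ/3 + 3 splits as (γ - a)(γ - a') with a = (4/3) + ((1/3)*sqrt(11))*i, a' = (4/3) - ((1/3)*sqrt(11))*i. At the order-1 pole a set g(γ) = (γ - a)*(rational part) = [4*γ] / (γ - a').
Simple pole: residue = g(a) at a = (4/3) + ((1/3)*sqrt(11))*i, which is (2) - ((8/11)*sqrt(11))*i.
List the singular points by increasing real part (a conjugate pair: the negative imaginary part first).


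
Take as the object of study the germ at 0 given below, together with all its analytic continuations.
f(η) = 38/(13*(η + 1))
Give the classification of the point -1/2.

Denominator factors: η + 1 = 1/2 at η = -1/2 — none vanishes.
So the germ continues analytically to -1/2.

The point is a regular point.


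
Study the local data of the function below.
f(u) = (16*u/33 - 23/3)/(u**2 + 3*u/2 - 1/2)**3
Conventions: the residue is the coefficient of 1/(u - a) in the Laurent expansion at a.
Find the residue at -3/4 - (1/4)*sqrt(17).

The residue is (16960/54043)*sqrt(17).

The factor u**2 + 3*u/2 - 1/2 splits as (u - a)(u - a') with a = -3/4 - (1/4)*sqrt(17), a' = -3/4 + (1/4)*sqrt(17). At the order-3 pole a set g(u) = (u - a)^3*f(u) = [16*u/33 - 23/3] / (u - a')^3.
Order-3 pole: residue = g''(a)/2; g''(-3/4 - (1/4)*sqrt(17)) = (33920/54043)*sqrt(17), so the residue is (16960/54043)*sqrt(17).


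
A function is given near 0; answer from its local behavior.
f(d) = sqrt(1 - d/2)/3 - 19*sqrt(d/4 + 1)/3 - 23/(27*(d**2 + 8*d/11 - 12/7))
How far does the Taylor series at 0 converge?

Denominator factor (d**2 + 8*d/11 - 12/7): discriminant 6256/847, real irrational roots -4/11 + (2/77)*sqrt(2737) and -4/11 - (2/77)*sqrt(2737); poles of order 1, moduli -4/11 + (2/77)*sqrt(2737) and 4/11 + (2/77)*sqrt(2737).
Branch term (1/3)*sqrt(1 - d/(2)): its argument vanishes at d = 2, a square-root branch point, modulus 2.
Branch term (-19/3)*sqrt(1 - d/(-4)): its argument vanishes at d = -4, a square-root branch point, modulus 4.
The radius of convergence is the smallest modulus among the singular points: -4/11 + (2/77)*sqrt(2737).

The radius of convergence is -4/11 + (2/77)*sqrt(2737).


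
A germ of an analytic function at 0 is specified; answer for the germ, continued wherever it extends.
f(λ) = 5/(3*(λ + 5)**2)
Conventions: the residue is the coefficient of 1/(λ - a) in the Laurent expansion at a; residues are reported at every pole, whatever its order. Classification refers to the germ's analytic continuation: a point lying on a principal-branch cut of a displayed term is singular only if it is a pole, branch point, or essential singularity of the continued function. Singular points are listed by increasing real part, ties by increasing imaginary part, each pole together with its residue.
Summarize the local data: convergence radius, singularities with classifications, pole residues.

Denominator factor (λ + 5)^2: pole of order 2 at -5, modulus 5.
The radius of convergence is the smallest modulus among the singular points: 5.
At the order-2 pole -5 set g(λ) = (λ - (-5))^2*f(λ) = 5/3.
Order-2 pole: residue = g'(a); g'(-5) = 0, so the residue is 0.

Radius of convergence at 0: 5.
At -5: a pole of order 2; residue 0.


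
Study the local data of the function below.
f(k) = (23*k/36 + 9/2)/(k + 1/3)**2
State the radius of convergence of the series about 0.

The radius of convergence is 1/3.

Denominator factor (k + 1/3)^2: pole of order 2 at -1/3, modulus 1/3.
The radius of convergence is the smallest modulus among the singular points: 1/3.


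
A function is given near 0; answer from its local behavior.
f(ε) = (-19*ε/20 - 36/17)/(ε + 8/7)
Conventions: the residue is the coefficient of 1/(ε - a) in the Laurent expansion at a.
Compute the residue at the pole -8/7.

At the order-1 pole -8/7 set g(ε) = (ε - (-8/7))*f(ε) = -19*ε/20 - 36/17.
Simple pole: residue = g(a) at a = -8/7, which is -614/595.

The residue is -614/595.


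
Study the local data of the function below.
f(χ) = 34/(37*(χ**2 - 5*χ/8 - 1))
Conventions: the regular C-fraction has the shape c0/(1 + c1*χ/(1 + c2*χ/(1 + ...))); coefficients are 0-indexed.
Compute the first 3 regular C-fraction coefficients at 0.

Taylor coefficients (expand at 0): a_0 = -34/37, a_1 = 85/148, a_2 = -1513/1184.
c0 = a_0 = -34/37. Peel one level at a time: if S = 1 + c*χ/S' with S'(0) = 1, then c is the χ-coefficient of S and S' = c*χ/(S - 1).
S_1 = c0/f = 1 + (5/8)*χ + (-1)*χ^2 + ...; c1 = 5/8.
S_2 = c1*χ/(S_1 - 1) = 1 + (8/5)*χ + ...; c2 = 8/5.

The regular C-fraction coefficients are [-34/37, 5/8, 8/5].


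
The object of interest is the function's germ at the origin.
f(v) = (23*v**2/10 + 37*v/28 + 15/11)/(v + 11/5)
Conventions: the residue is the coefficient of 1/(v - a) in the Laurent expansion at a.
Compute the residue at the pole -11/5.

The residue is 369157/38500.

At the order-1 pole -11/5 set g(v) = (v - (-11/5))*f(v) = 23*v**2/10 + 37*v/28 + 15/11.
Simple pole: residue = g(a) at a = -11/5, which is 369157/38500.


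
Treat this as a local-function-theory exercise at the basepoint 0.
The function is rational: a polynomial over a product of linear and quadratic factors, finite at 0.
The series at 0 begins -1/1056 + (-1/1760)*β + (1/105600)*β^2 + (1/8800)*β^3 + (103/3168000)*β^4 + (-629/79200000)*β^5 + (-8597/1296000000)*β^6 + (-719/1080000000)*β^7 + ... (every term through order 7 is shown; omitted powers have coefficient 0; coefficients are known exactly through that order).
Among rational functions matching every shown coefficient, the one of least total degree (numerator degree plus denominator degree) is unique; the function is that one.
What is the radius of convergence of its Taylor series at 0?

The radius of convergence is (2)*sqrt(3).

No rational of total degree below 6 reproduces all 8 coefficients; solving the [0/6] Pade equations on them gives f(β) = -18/(11*(β**2 - 12*β/5 + 12)**3), whose expansion matches every shown term.
Denominator factor (β**2 - 12*β/5 + 12)^3: discriminant -1056/25, complex-conjugate roots (6/5) + ((2/5)*sqrt(66))*i and (6/5) - ((2/5)*sqrt(66))*i; poles of order 3, moduli (2)*sqrt(3) and (2)*sqrt(3).
The radius of convergence is the smallest modulus among the singular points: (2)*sqrt(3).


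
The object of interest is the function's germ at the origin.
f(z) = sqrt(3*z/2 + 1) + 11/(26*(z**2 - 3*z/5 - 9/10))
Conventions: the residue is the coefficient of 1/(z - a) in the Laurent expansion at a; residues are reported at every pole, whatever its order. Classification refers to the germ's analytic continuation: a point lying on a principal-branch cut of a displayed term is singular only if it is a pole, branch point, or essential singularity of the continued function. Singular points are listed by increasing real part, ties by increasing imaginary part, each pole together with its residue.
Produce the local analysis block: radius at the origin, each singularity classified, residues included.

Denominator factor (z**2 - 3*z/5 - 9/10): discriminant 99/25, real irrational roots 3/10 + (3/10)*sqrt(11) and 3/10 - (3/10)*sqrt(11); poles of order 1, moduli 3/10 + (3/10)*sqrt(11) and -3/10 + (3/10)*sqrt(11).
Branch term (1)*sqrt(1 - z/(-2/3)): its argument vanishes at z = -2/3, a square-root branch point, modulus 2/3.
The radius of convergence is the smallest modulus among the singular points: 2/3.
The branch term is analytic at 3/10 - (3/10)*sqrt(11) and contributes nothing to the residue; only the rational part matters.
The factor z**2 - 3*z/5 - 9/10 splits as (z - a)(z - a') with a = 3/10 - (3/10)*sqrt(11), a' = 3/10 + (3/10)*sqrt(11). At the order-1 pole a set g(z) = (z - a)*(rational part) = [11/26] / (z - a').
Simple pole: residue = g(a) at a = 3/10 - (3/10)*sqrt(11), which is -(5/78)*sqrt(11).
The branch term is analytic at 3/10 + (3/10)*sqrt(11) and contributes nothing to the residue; only the rational part matters.
The factor z**2 - 3*z/5 - 9/10 splits as (z - a)(z - a') with a = 3/10 + (3/10)*sqrt(11), a' = 3/10 - (3/10)*sqrt(11). At the order-1 pole a set g(z) = (z - a)*(rational part) = [11/26] / (z - a').
Simple pole: residue = g(a) at a = 3/10 + (3/10)*sqrt(11), which is (5/78)*sqrt(11).
List the singular points by increasing real part (a conjugate pair: the negative imaginary part first).

Radius of convergence at 0: 2/3.
At 3/10 - (3/10)*sqrt(11): a pole of order 1; residue -(5/78)*sqrt(11).
At -2/3: an algebraic (square-root) branch point.
At 3/10 + (3/10)*sqrt(11): a pole of order 1; residue (5/78)*sqrt(11).


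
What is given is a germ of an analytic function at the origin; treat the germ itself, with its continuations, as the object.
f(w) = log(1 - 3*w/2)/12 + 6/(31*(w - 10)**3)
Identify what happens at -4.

Denominator factors: w - 10 = -14 at w = -4 — none vanishes.
Branch term log(1 - w/(2/3)): argument at -4 is 7, nonzero, so -4 is not its branch point (a point on a principal cut is still regular for the continued germ).
So the germ continues analytically to -4.

The point is a regular point.


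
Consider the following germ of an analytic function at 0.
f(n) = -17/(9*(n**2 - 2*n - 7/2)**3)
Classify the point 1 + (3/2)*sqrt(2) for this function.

The denominator factor n**2 - 2*n - 7/2 vanishes at 1 + (3/2)*sqrt(2) and appears to the power 3; the numerator there equals -17/9, nonzero, and no other factor vanishes.
Hence a pole whose order is the multiplicity, 3.

The point is a pole of order 3.


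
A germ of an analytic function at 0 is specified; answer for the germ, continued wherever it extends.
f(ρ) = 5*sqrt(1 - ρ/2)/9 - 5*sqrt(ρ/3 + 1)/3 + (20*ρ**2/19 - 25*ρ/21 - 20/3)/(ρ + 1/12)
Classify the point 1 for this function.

Denominator factors: ρ + 1/12 = 13/12 at ρ = 1 — none vanishes.
Branch term sqrt(1 - ρ/(2)): argument at 1 is 1/2, nonzero, so 1 is not its branch point (a point on a principal cut is still regular for the continued germ).
Branch term sqrt(1 - ρ/(-3)): argument at 1 is 4/3, nonzero, so 1 is not its branch point (a point on a principal cut is still regular for the continued germ).
So the germ continues analytically to 1.

The point is a regular point.


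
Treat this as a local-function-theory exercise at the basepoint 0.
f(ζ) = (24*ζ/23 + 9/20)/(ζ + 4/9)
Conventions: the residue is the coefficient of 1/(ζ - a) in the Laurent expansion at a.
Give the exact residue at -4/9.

The residue is -19/1380.

At the order-1 pole -4/9 set g(ζ) = (ζ - (-4/9))*f(ζ) = 24*ζ/23 + 9/20.
Simple pole: residue = g(a) at a = -4/9, which is -19/1380.


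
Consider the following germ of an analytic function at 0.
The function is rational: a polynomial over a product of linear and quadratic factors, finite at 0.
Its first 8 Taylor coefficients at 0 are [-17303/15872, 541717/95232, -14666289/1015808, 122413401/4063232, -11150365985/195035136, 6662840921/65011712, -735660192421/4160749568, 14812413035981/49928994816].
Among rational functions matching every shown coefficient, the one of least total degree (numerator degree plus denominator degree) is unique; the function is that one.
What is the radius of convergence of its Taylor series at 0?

No rational of total degree below 5 reproduces all 8 coefficients; solving the [2/3] Pade equations on them gives f(φ) = (35*φ**2/32 + 11*φ/24 - 13/31)/(φ + 8/11)**3, whose expansion matches every shown term.
Denominator factor (φ + 8/11)^3: pole of order 3 at -8/11, modulus 8/11.
The radius of convergence is the smallest modulus among the singular points: 8/11.

The radius of convergence is 8/11.


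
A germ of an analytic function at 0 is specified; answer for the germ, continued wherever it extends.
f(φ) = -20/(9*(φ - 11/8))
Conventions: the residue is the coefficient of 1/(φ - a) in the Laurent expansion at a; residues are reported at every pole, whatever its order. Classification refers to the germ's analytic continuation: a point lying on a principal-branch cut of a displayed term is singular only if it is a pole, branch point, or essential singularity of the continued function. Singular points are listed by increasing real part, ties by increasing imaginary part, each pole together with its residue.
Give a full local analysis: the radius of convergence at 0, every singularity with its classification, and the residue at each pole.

Denominator factor (φ - 11/8): pole of order 1 at 11/8, modulus 11/8.
The radius of convergence is the smallest modulus among the singular points: 11/8.
At the order-1 pole 11/8 set g(φ) = (φ - (11/8))*f(φ) = -20/9.
Simple pole: residue = g(a) at a = 11/8, which is -20/9.

Radius of convergence at 0: 11/8.
At 11/8: a pole of order 1; residue -20/9.


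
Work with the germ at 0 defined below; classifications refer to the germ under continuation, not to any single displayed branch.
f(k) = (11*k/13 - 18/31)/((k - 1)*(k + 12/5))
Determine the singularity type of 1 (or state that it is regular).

The point is a pole of order 1.

The denominator factor k - 1 vanishes at 1 and appears to the power 1; the numerator there equals 107/403, nonzero, and no other factor vanishes.
Hence a pole whose order is the multiplicity, 1.


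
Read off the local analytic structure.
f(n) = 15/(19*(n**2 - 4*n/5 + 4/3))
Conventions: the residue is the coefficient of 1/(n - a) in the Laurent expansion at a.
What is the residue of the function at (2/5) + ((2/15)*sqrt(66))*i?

The factor n**2 - 4*n/5 + 4/3 splits as (n - a)(n - a') with a = (2/5) + ((2/15)*sqrt(66))*i, a' = (2/5) - ((2/15)*sqrt(66))*i. At the order-1 pole a set g(n) = (n - a)*f(n) = [15/19] / (n - a').
Simple pole: residue = g(a) at a = (2/5) + ((2/15)*sqrt(66))*i, which is -((75/1672)*sqrt(66))*i.

The residue is -((75/1672)*sqrt(66))*i.


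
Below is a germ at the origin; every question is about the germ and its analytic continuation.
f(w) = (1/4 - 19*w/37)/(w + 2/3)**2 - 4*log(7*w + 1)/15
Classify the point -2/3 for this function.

The point is a pole of order 2.

The denominator factor w + 2/3 vanishes at -2/3 and appears to the power 2; the numerator there equals 263/444, nonzero, and no other factor vanishes.
The branch terms are analytic at this point.
Hence a pole whose order is the multiplicity, 2.


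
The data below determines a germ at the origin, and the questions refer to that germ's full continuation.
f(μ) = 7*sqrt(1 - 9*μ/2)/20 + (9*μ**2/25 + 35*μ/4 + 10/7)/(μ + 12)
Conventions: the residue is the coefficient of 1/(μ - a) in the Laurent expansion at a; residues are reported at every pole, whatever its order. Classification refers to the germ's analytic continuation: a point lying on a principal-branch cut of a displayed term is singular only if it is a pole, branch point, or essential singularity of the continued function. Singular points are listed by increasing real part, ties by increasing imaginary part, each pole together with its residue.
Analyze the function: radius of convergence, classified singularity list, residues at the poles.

Denominator factor (μ + 12): pole of order 1 at -12, modulus 12.
Branch term (7/20)*sqrt(1 - μ/(2/9)): its argument vanishes at μ = 2/9, a square-root branch point, modulus 2/9.
The radius of convergence is the smallest modulus among the singular points: 2/9.
The branch term is analytic at -12 and contributes nothing to the residue; only the rational part matters.
At the order-1 pole -12 set g(μ) = (μ - (-12))*(rational part) = 9*μ**2/25 + 35*μ/4 + 10/7.
Simple pole: residue = g(a) at a = -12, which is -9053/175.
List the singular points by increasing real part (a conjugate pair: the negative imaginary part first).

Radius of convergence at 0: 2/9.
At -12: a pole of order 1; residue -9053/175.
At 2/9: an algebraic (square-root) branch point.


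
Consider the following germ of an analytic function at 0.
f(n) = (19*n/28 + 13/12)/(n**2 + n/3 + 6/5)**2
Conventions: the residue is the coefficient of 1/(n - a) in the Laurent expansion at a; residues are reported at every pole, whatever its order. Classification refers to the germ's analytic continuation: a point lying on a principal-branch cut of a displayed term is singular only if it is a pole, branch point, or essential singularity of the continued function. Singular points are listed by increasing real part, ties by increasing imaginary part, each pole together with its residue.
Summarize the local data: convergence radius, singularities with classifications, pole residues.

Denominator factor (n**2 + n/3 + 6/5)^2: discriminant -211/45, complex-conjugate roots (-1/6) + ((1/30)*sqrt(1055))*i and (-1/6) - ((1/30)*sqrt(1055))*i; poles of order 2, moduli (1/5)*sqrt(30) and (1/5)*sqrt(30).
The radius of convergence is the smallest modulus among the singular points: (1/5)*sqrt(30).
The factor n**2 + n/3 + 6/5 splits as (n - a)(n - a') with a = (-1/6) - ((1/30)*sqrt(1055))*i, a' = (-1/6) + ((1/30)*sqrt(1055))*i. At the order-2 pole a set g(n) = (n - a)^2*f(n) = [19*n/28 + 13/12] / (n - a')^2.
Order-2 pole: residue = g'(a); g'((-1/6) - ((1/30)*sqrt(1055))*i) = ((7335/1246588)*sqrt(1055))*i, so the residue is ((7335/1246588)*sqrt(1055))*i.
The factor n**2 + n/3 + 6/5 splits as (n - a)(n - a') with a = (-1/6) + ((1/30)*sqrt(1055))*i, a' = (-1/6) - ((1/30)*sqrt(1055))*i. At the order-2 pole a set g(n) = (n - a)^2*f(n) = [19*n/28 + 13/12] / (n - a')^2.
Order-2 pole: residue = g'(a); g'((-1/6) + ((1/30)*sqrt(1055))*i) = -((7335/1246588)*sqrt(1055))*i, so the residue is -((7335/1246588)*sqrt(1055))*i.
List the singular points by increasing real part (a conjugate pair: the negative imaginary part first).

Radius of convergence at 0: (1/5)*sqrt(30).
At (-1/6) - ((1/30)*sqrt(1055))*i: a pole of order 2; residue ((7335/1246588)*sqrt(1055))*i.
At (-1/6) + ((1/30)*sqrt(1055))*i: a pole of order 2; residue -((7335/1246588)*sqrt(1055))*i.


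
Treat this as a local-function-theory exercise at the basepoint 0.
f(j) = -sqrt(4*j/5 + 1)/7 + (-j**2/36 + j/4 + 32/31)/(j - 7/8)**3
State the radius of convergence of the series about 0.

The radius of convergence is 7/8.

Denominator factor (j - 7/8)^3: pole of order 3 at 7/8, modulus 7/8.
Branch term (-1/7)*sqrt(1 - j/(-5/4)): its argument vanishes at j = -5/4, a square-root branch point, modulus 5/4.
The radius of convergence is the smallest modulus among the singular points: 7/8.


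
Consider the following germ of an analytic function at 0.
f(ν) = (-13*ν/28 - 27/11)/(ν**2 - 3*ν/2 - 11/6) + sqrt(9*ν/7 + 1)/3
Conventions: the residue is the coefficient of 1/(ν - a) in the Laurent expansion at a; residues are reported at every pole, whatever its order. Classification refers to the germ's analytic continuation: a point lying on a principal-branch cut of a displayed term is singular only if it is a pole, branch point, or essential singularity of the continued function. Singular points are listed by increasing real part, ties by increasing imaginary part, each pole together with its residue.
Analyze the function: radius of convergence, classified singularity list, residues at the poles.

Radius of convergence at 0: 7/9.
At 3/4 - (1/12)*sqrt(345): a pole of order 1; residue -13/56 + (3453/70840)*sqrt(345).
At -7/9: an algebraic (square-root) branch point.
At 3/4 + (1/12)*sqrt(345): a pole of order 1; residue -13/56 - (3453/70840)*sqrt(345).


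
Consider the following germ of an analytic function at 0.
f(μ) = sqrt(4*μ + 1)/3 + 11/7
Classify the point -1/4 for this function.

The point is an algebraic (square-root) branch point.

The term (1/3)*sqrt(1 - μ/(-1/4)) has argument 1 - -1/4/(-1/4) = 0 at -1/4: a square-root (algebraic, two-sheeted) branch point; the remaining terms are analytic or single-valued there.


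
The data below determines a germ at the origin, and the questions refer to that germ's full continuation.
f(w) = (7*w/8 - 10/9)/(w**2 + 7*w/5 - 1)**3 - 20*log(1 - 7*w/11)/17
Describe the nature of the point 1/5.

Denominator factors: w**2 + 7*w/5 - 1 = -17/25 at w = 1/5 — none vanishes.
Branch term log(1 - w/(11/7)): argument at 1/5 is 48/55, nonzero, so 1/5 is not its branch point (a point on a principal cut is still regular for the continued germ).
So the germ continues analytically to 1/5.

The point is a regular point.


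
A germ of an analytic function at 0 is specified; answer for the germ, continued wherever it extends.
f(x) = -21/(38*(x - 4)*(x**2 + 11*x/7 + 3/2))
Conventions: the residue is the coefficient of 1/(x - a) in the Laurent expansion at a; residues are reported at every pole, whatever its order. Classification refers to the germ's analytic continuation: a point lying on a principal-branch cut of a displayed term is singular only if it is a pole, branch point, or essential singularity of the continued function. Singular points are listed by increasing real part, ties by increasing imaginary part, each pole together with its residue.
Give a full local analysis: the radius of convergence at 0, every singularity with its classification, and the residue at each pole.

Radius of convergence at 0: (1/2)*sqrt(6).
At (-11/14) - ((1/14)*sqrt(173))*i: a pole of order 1; residue (49/4218) + ((3283/729714)*sqrt(173))*i.
At (-11/14) + ((1/14)*sqrt(173))*i: a pole of order 1; residue (49/4218) - ((3283/729714)*sqrt(173))*i.
At 4: a pole of order 1; residue -49/2109.

Denominator factor (x**2 + 11*x/7 + 3/2): discriminant -173/49, complex-conjugate roots (-11/14) + ((1/14)*sqrt(173))*i and (-11/14) - ((1/14)*sqrt(173))*i; poles of order 1, moduli (1/2)*sqrt(6) and (1/2)*sqrt(6).
Denominator factor (x - 4): pole of order 1 at 4, modulus 4.
The radius of convergence is the smallest modulus among the singular points: (1/2)*sqrt(6).
The factor x**2 + 11*x/7 + 3/2 splits as (x - a)(x - a') with a = (-11/14) - ((1/14)*sqrt(173))*i, a' = (-11/14) + ((1/14)*sqrt(173))*i. At the order-1 pole a set g(x) = (x - a)*f(x) = [-21/(38*(x - 4))] / (x - a').
Simple pole: residue = g(a) at a = (-11/14) - ((1/14)*sqrt(173))*i, which is (49/4218) + ((3283/729714)*sqrt(173))*i.
The factor x**2 + 11*x/7 + 3/2 splits as (x - a)(x - a') with a = (-11/14) + ((1/14)*sqrt(173))*i, a' = (-11/14) - ((1/14)*sqrt(173))*i. At the order-1 pole a set g(x) = (x - a)*f(x) = [-21/(38*(x - 4))] / (x - a').
Simple pole: residue = g(a) at a = (-11/14) + ((1/14)*sqrt(173))*i, which is (49/4218) - ((3283/729714)*sqrt(173))*i.
At the order-1 pole 4 set g(x) = (x - (4))*f(x) = -21/(38*(x**2 + 11*x/7 + 3/2)).
Simple pole: residue = g(a) at a = 4, which is -49/2109.
List the singular points by increasing real part (a conjugate pair: the negative imaginary part first).


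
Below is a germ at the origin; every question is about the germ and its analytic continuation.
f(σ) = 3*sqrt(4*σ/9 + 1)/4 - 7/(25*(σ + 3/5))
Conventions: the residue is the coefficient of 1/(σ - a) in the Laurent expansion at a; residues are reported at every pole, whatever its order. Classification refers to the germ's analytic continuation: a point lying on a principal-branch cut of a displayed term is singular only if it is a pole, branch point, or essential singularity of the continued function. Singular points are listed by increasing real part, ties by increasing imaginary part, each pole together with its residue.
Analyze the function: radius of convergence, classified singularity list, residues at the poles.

Denominator factor (σ + 3/5): pole of order 1 at -3/5, modulus 3/5.
Branch term (3/4)*sqrt(1 - σ/(-9/4)): its argument vanishes at σ = -9/4, a square-root branch point, modulus 9/4.
The radius of convergence is the smallest modulus among the singular points: 3/5.
The branch term is analytic at -3/5 and contributes nothing to the residue; only the rational part matters.
At the order-1 pole -3/5 set g(σ) = (σ - (-3/5))*(rational part) = -7/25.
Simple pole: residue = g(a) at a = -3/5, which is -7/25.
List the singular points by increasing real part (a conjugate pair: the negative imaginary part first).

Radius of convergence at 0: 3/5.
At -9/4: an algebraic (square-root) branch point.
At -3/5: a pole of order 1; residue -7/25.


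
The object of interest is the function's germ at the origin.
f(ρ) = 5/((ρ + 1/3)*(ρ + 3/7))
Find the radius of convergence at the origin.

Denominator factor (ρ + 3/7): pole of order 1 at -3/7, modulus 3/7.
Denominator factor (ρ + 1/3): pole of order 1 at -1/3, modulus 1/3.
The radius of convergence is the smallest modulus among the singular points: 1/3.

The radius of convergence is 1/3.


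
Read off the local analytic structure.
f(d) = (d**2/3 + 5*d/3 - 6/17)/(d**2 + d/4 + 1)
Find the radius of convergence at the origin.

The radius of convergence is 1.

Denominator factor (d**2 + d/4 + 1): discriminant -63/16, complex-conjugate roots (-1/8) + ((3/8)*sqrt(7))*i and (-1/8) - ((3/8)*sqrt(7))*i; poles of order 1, moduli 1 and 1.
The radius of convergence is the smallest modulus among the singular points: 1.


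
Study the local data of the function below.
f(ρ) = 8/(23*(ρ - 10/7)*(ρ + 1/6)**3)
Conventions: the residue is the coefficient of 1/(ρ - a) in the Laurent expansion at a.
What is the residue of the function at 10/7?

The residue is 592704/6917549.

At the order-1 pole 10/7 set g(ρ) = (ρ - (10/7))*f(ρ) = 8/(23*(ρ + 1/6)**3).
Simple pole: residue = g(a) at a = 10/7, which is 592704/6917549.


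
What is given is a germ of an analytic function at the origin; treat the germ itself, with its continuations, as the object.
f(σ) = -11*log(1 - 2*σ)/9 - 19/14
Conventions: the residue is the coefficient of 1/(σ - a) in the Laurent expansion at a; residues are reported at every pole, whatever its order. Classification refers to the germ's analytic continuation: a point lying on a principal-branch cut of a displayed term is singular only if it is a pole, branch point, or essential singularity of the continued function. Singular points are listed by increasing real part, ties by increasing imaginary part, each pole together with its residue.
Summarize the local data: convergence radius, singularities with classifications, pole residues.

Branch term (-11/9)*log(1 - σ/(1/2)): its argument vanishes at σ = 1/2, a logarithmic branch point, modulus 1/2.
The radius of convergence is the smallest modulus among the singular points: 1/2.

Radius of convergence at 0: 1/2.
At 1/2: a logarithmic branch point.


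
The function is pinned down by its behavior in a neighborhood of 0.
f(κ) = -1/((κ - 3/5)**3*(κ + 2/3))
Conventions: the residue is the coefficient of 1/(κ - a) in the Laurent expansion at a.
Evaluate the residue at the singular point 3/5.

The residue is -3375/6859.

At the order-3 pole 3/5 set g(κ) = (κ - (3/5))^3*f(κ) = -1/(κ + 2/3).
Order-3 pole: residue = g''(a)/2; g''(3/5) = -6750/6859, so the residue is -3375/6859.


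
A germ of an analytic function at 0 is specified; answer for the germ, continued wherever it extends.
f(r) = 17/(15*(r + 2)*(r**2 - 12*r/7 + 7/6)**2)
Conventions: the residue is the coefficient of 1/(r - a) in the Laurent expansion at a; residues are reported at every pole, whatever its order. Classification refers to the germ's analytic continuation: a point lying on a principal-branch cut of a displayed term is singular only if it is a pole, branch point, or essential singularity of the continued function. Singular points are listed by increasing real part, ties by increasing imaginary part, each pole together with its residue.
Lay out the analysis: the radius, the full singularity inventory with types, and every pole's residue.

Radius of convergence at 0: (1/6)*sqrt(42).
At -2: a pole of order 1; residue 9996/651605.
At (6/7) - ((1/42)*sqrt(762))*i: a pole of order 2; residue (-4998/651605) + ((27798876/2101947409)*sqrt(762))*i.
At (6/7) + ((1/42)*sqrt(762))*i: a pole of order 2; residue (-4998/651605) - ((27798876/2101947409)*sqrt(762))*i.


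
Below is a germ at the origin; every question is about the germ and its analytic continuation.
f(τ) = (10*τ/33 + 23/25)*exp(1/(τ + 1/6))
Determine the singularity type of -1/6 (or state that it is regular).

The exponent 1/(τ - (-1/6)) has a pole at -1/6, so exp(1/(τ - (-1/6))) takes every nonzero value near it: an essential singularity (not a pole of any order).

The point is an essential singularity.


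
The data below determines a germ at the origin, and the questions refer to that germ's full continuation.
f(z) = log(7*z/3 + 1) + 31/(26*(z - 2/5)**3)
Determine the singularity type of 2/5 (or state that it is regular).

The denominator factor z - 2/5 vanishes at 2/5 and appears to the power 3; the numerator there equals 31/26, nonzero, and no other factor vanishes.
The branch terms are analytic at this point.
Hence a pole whose order is the multiplicity, 3.

The point is a pole of order 3.


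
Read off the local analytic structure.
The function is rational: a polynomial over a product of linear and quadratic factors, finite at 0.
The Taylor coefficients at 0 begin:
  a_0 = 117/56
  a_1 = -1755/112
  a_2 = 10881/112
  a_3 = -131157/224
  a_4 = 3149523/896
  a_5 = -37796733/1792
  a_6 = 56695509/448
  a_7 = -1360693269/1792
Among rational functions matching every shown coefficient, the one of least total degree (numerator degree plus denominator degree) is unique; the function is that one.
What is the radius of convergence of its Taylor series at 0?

No rational of total degree below 4 reproduces all 8 coefficients; solving the [0/4] Pade equations on them gives f(τ) = 39/(14*(τ + 1/6)*(τ + 2)**3), whose expansion matches every shown term.
Denominator factor (τ + 1/6): pole of order 1 at -1/6, modulus 1/6.
Denominator factor (τ + 2)^3: pole of order 3 at -2, modulus 2.
The radius of convergence is the smallest modulus among the singular points: 1/6.

The radius of convergence is 1/6.
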